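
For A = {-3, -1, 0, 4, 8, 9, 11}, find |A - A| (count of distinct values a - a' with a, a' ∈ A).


A - A = {a - a' : a, a' ∈ A}; |A| = 7.
Bounds: 2|A|-1 ≤ |A - A| ≤ |A|² - |A| + 1, i.e. 13 ≤ |A - A| ≤ 43.
Note: 0 ∈ A - A always (from a - a). The set is symmetric: if d ∈ A - A then -d ∈ A - A.
Enumerate nonzero differences d = a - a' with a > a' (then include -d):
Positive differences: {1, 2, 3, 4, 5, 7, 8, 9, 10, 11, 12, 14}
Full difference set: {0} ∪ (positive diffs) ∪ (negative diffs).
|A - A| = 1 + 2·12 = 25 (matches direct enumeration: 25).

|A - A| = 25


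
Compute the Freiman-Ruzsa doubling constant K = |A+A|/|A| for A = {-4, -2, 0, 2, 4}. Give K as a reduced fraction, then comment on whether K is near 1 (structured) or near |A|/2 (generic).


|A| = 5.
Compute A + A by enumerating all 25 pairs.
A + A = {-8, -6, -4, -2, 0, 2, 4, 6, 8}, so |A + A| = 9.
K = |A + A| / |A| = 9/5 (already in lowest terms) ≈ 1.8000.
Reference: AP of size 5 gives K = 9/5 ≈ 1.8000; a fully generic set of size 5 gives K ≈ 3.0000.

|A| = 5, |A + A| = 9, K = 9/5.


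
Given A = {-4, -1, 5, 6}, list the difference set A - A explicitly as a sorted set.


A - A = {a - a' : a, a' ∈ A}.
Compute a - a' for each ordered pair (a, a'):
a = -4: -4--4=0, -4--1=-3, -4-5=-9, -4-6=-10
a = -1: -1--4=3, -1--1=0, -1-5=-6, -1-6=-7
a = 5: 5--4=9, 5--1=6, 5-5=0, 5-6=-1
a = 6: 6--4=10, 6--1=7, 6-5=1, 6-6=0
Collecting distinct values (and noting 0 appears from a-a):
A - A = {-10, -9, -7, -6, -3, -1, 0, 1, 3, 6, 7, 9, 10}
|A - A| = 13

A - A = {-10, -9, -7, -6, -3, -1, 0, 1, 3, 6, 7, 9, 10}


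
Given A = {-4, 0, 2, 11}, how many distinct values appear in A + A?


A + A = {a + a' : a, a' ∈ A}; |A| = 4.
General bounds: 2|A| - 1 ≤ |A + A| ≤ |A|(|A|+1)/2, i.e. 7 ≤ |A + A| ≤ 10.
Lower bound 2|A|-1 is attained iff A is an arithmetic progression.
Enumerate sums a + a' for a ≤ a' (symmetric, so this suffices):
a = -4: -4+-4=-8, -4+0=-4, -4+2=-2, -4+11=7
a = 0: 0+0=0, 0+2=2, 0+11=11
a = 2: 2+2=4, 2+11=13
a = 11: 11+11=22
Distinct sums: {-8, -4, -2, 0, 2, 4, 7, 11, 13, 22}
|A + A| = 10

|A + A| = 10


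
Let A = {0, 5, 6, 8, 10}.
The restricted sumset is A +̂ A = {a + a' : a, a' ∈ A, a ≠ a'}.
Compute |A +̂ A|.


Restricted sumset: A +̂ A = {a + a' : a ∈ A, a' ∈ A, a ≠ a'}.
Equivalently, take A + A and drop any sum 2a that is achievable ONLY as a + a for a ∈ A (i.e. sums representable only with equal summands).
Enumerate pairs (a, a') with a < a' (symmetric, so each unordered pair gives one sum; this covers all a ≠ a'):
  0 + 5 = 5
  0 + 6 = 6
  0 + 8 = 8
  0 + 10 = 10
  5 + 6 = 11
  5 + 8 = 13
  5 + 10 = 15
  6 + 8 = 14
  6 + 10 = 16
  8 + 10 = 18
Collected distinct sums: {5, 6, 8, 10, 11, 13, 14, 15, 16, 18}
|A +̂ A| = 10
(Reference bound: |A +̂ A| ≥ 2|A| - 3 for |A| ≥ 2, with |A| = 5 giving ≥ 7.)

|A +̂ A| = 10


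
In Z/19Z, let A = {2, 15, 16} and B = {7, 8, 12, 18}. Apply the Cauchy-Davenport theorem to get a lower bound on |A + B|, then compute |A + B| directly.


Cauchy-Davenport: |A + B| ≥ min(p, |A| + |B| - 1) for A, B nonempty in Z/pZ.
|A| = 3, |B| = 4, p = 19.
CD lower bound = min(19, 3 + 4 - 1) = min(19, 6) = 6.
Compute A + B mod 19 directly:
a = 2: 2+7=9, 2+8=10, 2+12=14, 2+18=1
a = 15: 15+7=3, 15+8=4, 15+12=8, 15+18=14
a = 16: 16+7=4, 16+8=5, 16+12=9, 16+18=15
A + B = {1, 3, 4, 5, 8, 9, 10, 14, 15}, so |A + B| = 9.
Verify: 9 ≥ 6? Yes ✓.

CD lower bound = 6, actual |A + B| = 9.


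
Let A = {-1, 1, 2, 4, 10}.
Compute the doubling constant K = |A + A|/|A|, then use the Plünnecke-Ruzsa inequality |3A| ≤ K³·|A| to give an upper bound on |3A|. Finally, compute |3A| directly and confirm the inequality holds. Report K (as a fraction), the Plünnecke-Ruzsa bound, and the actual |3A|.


|A| = 5.
Step 1: Compute A + A by enumerating all 25 pairs.
A + A = {-2, 0, 1, 2, 3, 4, 5, 6, 8, 9, 11, 12, 14, 20}, so |A + A| = 14.
Step 2: Doubling constant K = |A + A|/|A| = 14/5 = 14/5 ≈ 2.8000.
Step 3: Plünnecke-Ruzsa gives |3A| ≤ K³·|A| = (2.8000)³ · 5 ≈ 109.7600.
Step 4: Compute 3A = A + A + A directly by enumerating all triples (a,b,c) ∈ A³; |3A| = 25.
Step 5: Check 25 ≤ 109.7600? Yes ✓.

K = 14/5, Plünnecke-Ruzsa bound K³|A| ≈ 109.7600, |3A| = 25, inequality holds.


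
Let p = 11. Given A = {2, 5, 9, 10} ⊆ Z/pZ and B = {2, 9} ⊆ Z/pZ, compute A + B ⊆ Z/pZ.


Work in Z/11Z: reduce every sum a + b modulo 11.
Enumerate all 8 pairs:
a = 2: 2+2=4, 2+9=0
a = 5: 5+2=7, 5+9=3
a = 9: 9+2=0, 9+9=7
a = 10: 10+2=1, 10+9=8
Distinct residues collected: {0, 1, 3, 4, 7, 8}
|A + B| = 6 (out of 11 total residues).

A + B = {0, 1, 3, 4, 7, 8}


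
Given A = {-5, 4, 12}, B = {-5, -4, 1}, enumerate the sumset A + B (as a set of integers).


A + B = {a + b : a ∈ A, b ∈ B}.
Enumerate all |A|·|B| = 3·3 = 9 pairs (a, b) and collect distinct sums.
a = -5: -5+-5=-10, -5+-4=-9, -5+1=-4
a = 4: 4+-5=-1, 4+-4=0, 4+1=5
a = 12: 12+-5=7, 12+-4=8, 12+1=13
Collecting distinct sums: A + B = {-10, -9, -4, -1, 0, 5, 7, 8, 13}
|A + B| = 9

A + B = {-10, -9, -4, -1, 0, 5, 7, 8, 13}


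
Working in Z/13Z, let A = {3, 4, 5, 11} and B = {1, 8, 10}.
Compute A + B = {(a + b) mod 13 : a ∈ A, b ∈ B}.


Work in Z/13Z: reduce every sum a + b modulo 13.
Enumerate all 12 pairs:
a = 3: 3+1=4, 3+8=11, 3+10=0
a = 4: 4+1=5, 4+8=12, 4+10=1
a = 5: 5+1=6, 5+8=0, 5+10=2
a = 11: 11+1=12, 11+8=6, 11+10=8
Distinct residues collected: {0, 1, 2, 4, 5, 6, 8, 11, 12}
|A + B| = 9 (out of 13 total residues).

A + B = {0, 1, 2, 4, 5, 6, 8, 11, 12}


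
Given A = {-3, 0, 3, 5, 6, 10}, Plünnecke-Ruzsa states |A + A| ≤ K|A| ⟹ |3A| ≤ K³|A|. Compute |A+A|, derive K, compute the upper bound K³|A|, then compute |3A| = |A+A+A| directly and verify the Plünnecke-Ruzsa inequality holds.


|A| = 6.
Step 1: Compute A + A by enumerating all 36 pairs.
A + A = {-6, -3, 0, 2, 3, 5, 6, 7, 8, 9, 10, 11, 12, 13, 15, 16, 20}, so |A + A| = 17.
Step 2: Doubling constant K = |A + A|/|A| = 17/6 = 17/6 ≈ 2.8333.
Step 3: Plünnecke-Ruzsa gives |3A| ≤ K³·|A| = (2.8333)³ · 6 ≈ 136.4722.
Step 4: Compute 3A = A + A + A directly by enumerating all triples (a,b,c) ∈ A³; |3A| = 30.
Step 5: Check 30 ≤ 136.4722? Yes ✓.

K = 17/6, Plünnecke-Ruzsa bound K³|A| ≈ 136.4722, |3A| = 30, inequality holds.


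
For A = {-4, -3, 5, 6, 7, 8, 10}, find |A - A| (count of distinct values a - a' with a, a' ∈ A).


A - A = {a - a' : a, a' ∈ A}; |A| = 7.
Bounds: 2|A|-1 ≤ |A - A| ≤ |A|² - |A| + 1, i.e. 13 ≤ |A - A| ≤ 43.
Note: 0 ∈ A - A always (from a - a). The set is symmetric: if d ∈ A - A then -d ∈ A - A.
Enumerate nonzero differences d = a - a' with a > a' (then include -d):
Positive differences: {1, 2, 3, 4, 5, 8, 9, 10, 11, 12, 13, 14}
Full difference set: {0} ∪ (positive diffs) ∪ (negative diffs).
|A - A| = 1 + 2·12 = 25 (matches direct enumeration: 25).

|A - A| = 25


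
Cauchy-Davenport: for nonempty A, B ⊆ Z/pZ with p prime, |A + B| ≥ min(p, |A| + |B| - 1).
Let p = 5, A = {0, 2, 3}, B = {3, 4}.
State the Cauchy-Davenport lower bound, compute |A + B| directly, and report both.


Cauchy-Davenport: |A + B| ≥ min(p, |A| + |B| - 1) for A, B nonempty in Z/pZ.
|A| = 3, |B| = 2, p = 5.
CD lower bound = min(5, 3 + 2 - 1) = min(5, 4) = 4.
Compute A + B mod 5 directly:
a = 0: 0+3=3, 0+4=4
a = 2: 2+3=0, 2+4=1
a = 3: 3+3=1, 3+4=2
A + B = {0, 1, 2, 3, 4}, so |A + B| = 5.
Verify: 5 ≥ 4? Yes ✓.

CD lower bound = 4, actual |A + B| = 5.


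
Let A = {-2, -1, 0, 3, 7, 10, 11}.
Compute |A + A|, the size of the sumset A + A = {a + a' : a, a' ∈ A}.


A + A = {a + a' : a, a' ∈ A}; |A| = 7.
General bounds: 2|A| - 1 ≤ |A + A| ≤ |A|(|A|+1)/2, i.e. 13 ≤ |A + A| ≤ 28.
Lower bound 2|A|-1 is attained iff A is an arithmetic progression.
Enumerate sums a + a' for a ≤ a' (symmetric, so this suffices):
a = -2: -2+-2=-4, -2+-1=-3, -2+0=-2, -2+3=1, -2+7=5, -2+10=8, -2+11=9
a = -1: -1+-1=-2, -1+0=-1, -1+3=2, -1+7=6, -1+10=9, -1+11=10
a = 0: 0+0=0, 0+3=3, 0+7=7, 0+10=10, 0+11=11
a = 3: 3+3=6, 3+7=10, 3+10=13, 3+11=14
a = 7: 7+7=14, 7+10=17, 7+11=18
a = 10: 10+10=20, 10+11=21
a = 11: 11+11=22
Distinct sums: {-4, -3, -2, -1, 0, 1, 2, 3, 5, 6, 7, 8, 9, 10, 11, 13, 14, 17, 18, 20, 21, 22}
|A + A| = 22

|A + A| = 22


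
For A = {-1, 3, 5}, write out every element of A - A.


A - A = {a - a' : a, a' ∈ A}.
Compute a - a' for each ordered pair (a, a'):
a = -1: -1--1=0, -1-3=-4, -1-5=-6
a = 3: 3--1=4, 3-3=0, 3-5=-2
a = 5: 5--1=6, 5-3=2, 5-5=0
Collecting distinct values (and noting 0 appears from a-a):
A - A = {-6, -4, -2, 0, 2, 4, 6}
|A - A| = 7

A - A = {-6, -4, -2, 0, 2, 4, 6}


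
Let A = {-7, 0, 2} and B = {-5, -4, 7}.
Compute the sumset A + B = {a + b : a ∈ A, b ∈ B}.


A + B = {a + b : a ∈ A, b ∈ B}.
Enumerate all |A|·|B| = 3·3 = 9 pairs (a, b) and collect distinct sums.
a = -7: -7+-5=-12, -7+-4=-11, -7+7=0
a = 0: 0+-5=-5, 0+-4=-4, 0+7=7
a = 2: 2+-5=-3, 2+-4=-2, 2+7=9
Collecting distinct sums: A + B = {-12, -11, -5, -4, -3, -2, 0, 7, 9}
|A + B| = 9

A + B = {-12, -11, -5, -4, -3, -2, 0, 7, 9}


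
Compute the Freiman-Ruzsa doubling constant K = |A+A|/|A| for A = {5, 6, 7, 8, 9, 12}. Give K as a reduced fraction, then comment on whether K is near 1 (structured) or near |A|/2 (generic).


|A| = 6.
Compute A + A by enumerating all 36 pairs.
A + A = {10, 11, 12, 13, 14, 15, 16, 17, 18, 19, 20, 21, 24}, so |A + A| = 13.
K = |A + A| / |A| = 13/6 (already in lowest terms) ≈ 2.1667.
Reference: AP of size 6 gives K = 11/6 ≈ 1.8333; a fully generic set of size 6 gives K ≈ 3.5000.

|A| = 6, |A + A| = 13, K = 13/6.


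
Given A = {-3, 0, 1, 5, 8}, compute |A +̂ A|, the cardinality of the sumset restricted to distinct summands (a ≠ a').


Restricted sumset: A +̂ A = {a + a' : a ∈ A, a' ∈ A, a ≠ a'}.
Equivalently, take A + A and drop any sum 2a that is achievable ONLY as a + a for a ∈ A (i.e. sums representable only with equal summands).
Enumerate pairs (a, a') with a < a' (symmetric, so each unordered pair gives one sum; this covers all a ≠ a'):
  -3 + 0 = -3
  -3 + 1 = -2
  -3 + 5 = 2
  -3 + 8 = 5
  0 + 1 = 1
  0 + 5 = 5
  0 + 8 = 8
  1 + 5 = 6
  1 + 8 = 9
  5 + 8 = 13
Collected distinct sums: {-3, -2, 1, 2, 5, 6, 8, 9, 13}
|A +̂ A| = 9
(Reference bound: |A +̂ A| ≥ 2|A| - 3 for |A| ≥ 2, with |A| = 5 giving ≥ 7.)

|A +̂ A| = 9


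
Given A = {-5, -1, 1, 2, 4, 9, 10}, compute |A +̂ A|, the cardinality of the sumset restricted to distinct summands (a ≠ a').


Restricted sumset: A +̂ A = {a + a' : a ∈ A, a' ∈ A, a ≠ a'}.
Equivalently, take A + A and drop any sum 2a that is achievable ONLY as a + a for a ∈ A (i.e. sums representable only with equal summands).
Enumerate pairs (a, a') with a < a' (symmetric, so each unordered pair gives one sum; this covers all a ≠ a'):
  -5 + -1 = -6
  -5 + 1 = -4
  -5 + 2 = -3
  -5 + 4 = -1
  -5 + 9 = 4
  -5 + 10 = 5
  -1 + 1 = 0
  -1 + 2 = 1
  -1 + 4 = 3
  -1 + 9 = 8
  -1 + 10 = 9
  1 + 2 = 3
  1 + 4 = 5
  1 + 9 = 10
  1 + 10 = 11
  2 + 4 = 6
  2 + 9 = 11
  2 + 10 = 12
  4 + 9 = 13
  4 + 10 = 14
  9 + 10 = 19
Collected distinct sums: {-6, -4, -3, -1, 0, 1, 3, 4, 5, 6, 8, 9, 10, 11, 12, 13, 14, 19}
|A +̂ A| = 18
(Reference bound: |A +̂ A| ≥ 2|A| - 3 for |A| ≥ 2, with |A| = 7 giving ≥ 11.)

|A +̂ A| = 18


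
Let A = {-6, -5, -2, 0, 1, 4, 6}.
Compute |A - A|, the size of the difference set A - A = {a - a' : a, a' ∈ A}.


A - A = {a - a' : a, a' ∈ A}; |A| = 7.
Bounds: 2|A|-1 ≤ |A - A| ≤ |A|² - |A| + 1, i.e. 13 ≤ |A - A| ≤ 43.
Note: 0 ∈ A - A always (from a - a). The set is symmetric: if d ∈ A - A then -d ∈ A - A.
Enumerate nonzero differences d = a - a' with a > a' (then include -d):
Positive differences: {1, 2, 3, 4, 5, 6, 7, 8, 9, 10, 11, 12}
Full difference set: {0} ∪ (positive diffs) ∪ (negative diffs).
|A - A| = 1 + 2·12 = 25 (matches direct enumeration: 25).

|A - A| = 25


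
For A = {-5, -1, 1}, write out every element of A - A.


A - A = {a - a' : a, a' ∈ A}.
Compute a - a' for each ordered pair (a, a'):
a = -5: -5--5=0, -5--1=-4, -5-1=-6
a = -1: -1--5=4, -1--1=0, -1-1=-2
a = 1: 1--5=6, 1--1=2, 1-1=0
Collecting distinct values (and noting 0 appears from a-a):
A - A = {-6, -4, -2, 0, 2, 4, 6}
|A - A| = 7

A - A = {-6, -4, -2, 0, 2, 4, 6}


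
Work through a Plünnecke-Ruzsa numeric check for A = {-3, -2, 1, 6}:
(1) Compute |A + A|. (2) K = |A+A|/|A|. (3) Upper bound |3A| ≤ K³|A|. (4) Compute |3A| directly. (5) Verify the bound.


|A| = 4.
Step 1: Compute A + A by enumerating all 16 pairs.
A + A = {-6, -5, -4, -2, -1, 2, 3, 4, 7, 12}, so |A + A| = 10.
Step 2: Doubling constant K = |A + A|/|A| = 10/4 = 10/4 ≈ 2.5000.
Step 3: Plünnecke-Ruzsa gives |3A| ≤ K³·|A| = (2.5000)³ · 4 ≈ 62.5000.
Step 4: Compute 3A = A + A + A directly by enumerating all triples (a,b,c) ∈ A³; |3A| = 19.
Step 5: Check 19 ≤ 62.5000? Yes ✓.

K = 10/4, Plünnecke-Ruzsa bound K³|A| ≈ 62.5000, |3A| = 19, inequality holds.


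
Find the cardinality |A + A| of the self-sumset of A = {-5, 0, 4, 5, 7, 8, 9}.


A + A = {a + a' : a, a' ∈ A}; |A| = 7.
General bounds: 2|A| - 1 ≤ |A + A| ≤ |A|(|A|+1)/2, i.e. 13 ≤ |A + A| ≤ 28.
Lower bound 2|A|-1 is attained iff A is an arithmetic progression.
Enumerate sums a + a' for a ≤ a' (symmetric, so this suffices):
a = -5: -5+-5=-10, -5+0=-5, -5+4=-1, -5+5=0, -5+7=2, -5+8=3, -5+9=4
a = 0: 0+0=0, 0+4=4, 0+5=5, 0+7=7, 0+8=8, 0+9=9
a = 4: 4+4=8, 4+5=9, 4+7=11, 4+8=12, 4+9=13
a = 5: 5+5=10, 5+7=12, 5+8=13, 5+9=14
a = 7: 7+7=14, 7+8=15, 7+9=16
a = 8: 8+8=16, 8+9=17
a = 9: 9+9=18
Distinct sums: {-10, -5, -1, 0, 2, 3, 4, 5, 7, 8, 9, 10, 11, 12, 13, 14, 15, 16, 17, 18}
|A + A| = 20

|A + A| = 20


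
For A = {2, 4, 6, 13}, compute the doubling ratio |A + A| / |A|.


|A| = 4.
Compute A + A by enumerating all 16 pairs.
A + A = {4, 6, 8, 10, 12, 15, 17, 19, 26}, so |A + A| = 9.
K = |A + A| / |A| = 9/4 (already in lowest terms) ≈ 2.2500.
Reference: AP of size 4 gives K = 7/4 ≈ 1.7500; a fully generic set of size 4 gives K ≈ 2.5000.

|A| = 4, |A + A| = 9, K = 9/4.


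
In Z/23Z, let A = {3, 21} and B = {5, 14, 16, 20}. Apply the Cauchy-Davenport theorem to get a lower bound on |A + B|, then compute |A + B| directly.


Cauchy-Davenport: |A + B| ≥ min(p, |A| + |B| - 1) for A, B nonempty in Z/pZ.
|A| = 2, |B| = 4, p = 23.
CD lower bound = min(23, 2 + 4 - 1) = min(23, 5) = 5.
Compute A + B mod 23 directly:
a = 3: 3+5=8, 3+14=17, 3+16=19, 3+20=0
a = 21: 21+5=3, 21+14=12, 21+16=14, 21+20=18
A + B = {0, 3, 8, 12, 14, 17, 18, 19}, so |A + B| = 8.
Verify: 8 ≥ 5? Yes ✓.

CD lower bound = 5, actual |A + B| = 8.


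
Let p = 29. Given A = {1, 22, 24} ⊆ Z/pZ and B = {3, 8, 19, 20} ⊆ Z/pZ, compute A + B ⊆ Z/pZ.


Work in Z/29Z: reduce every sum a + b modulo 29.
Enumerate all 12 pairs:
a = 1: 1+3=4, 1+8=9, 1+19=20, 1+20=21
a = 22: 22+3=25, 22+8=1, 22+19=12, 22+20=13
a = 24: 24+3=27, 24+8=3, 24+19=14, 24+20=15
Distinct residues collected: {1, 3, 4, 9, 12, 13, 14, 15, 20, 21, 25, 27}
|A + B| = 12 (out of 29 total residues).

A + B = {1, 3, 4, 9, 12, 13, 14, 15, 20, 21, 25, 27}


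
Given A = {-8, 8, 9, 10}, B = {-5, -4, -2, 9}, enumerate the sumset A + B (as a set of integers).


A + B = {a + b : a ∈ A, b ∈ B}.
Enumerate all |A|·|B| = 4·4 = 16 pairs (a, b) and collect distinct sums.
a = -8: -8+-5=-13, -8+-4=-12, -8+-2=-10, -8+9=1
a = 8: 8+-5=3, 8+-4=4, 8+-2=6, 8+9=17
a = 9: 9+-5=4, 9+-4=5, 9+-2=7, 9+9=18
a = 10: 10+-5=5, 10+-4=6, 10+-2=8, 10+9=19
Collecting distinct sums: A + B = {-13, -12, -10, 1, 3, 4, 5, 6, 7, 8, 17, 18, 19}
|A + B| = 13

A + B = {-13, -12, -10, 1, 3, 4, 5, 6, 7, 8, 17, 18, 19}


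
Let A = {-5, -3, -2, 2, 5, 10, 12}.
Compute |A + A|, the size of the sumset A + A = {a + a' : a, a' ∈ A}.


A + A = {a + a' : a, a' ∈ A}; |A| = 7.
General bounds: 2|A| - 1 ≤ |A + A| ≤ |A|(|A|+1)/2, i.e. 13 ≤ |A + A| ≤ 28.
Lower bound 2|A|-1 is attained iff A is an arithmetic progression.
Enumerate sums a + a' for a ≤ a' (symmetric, so this suffices):
a = -5: -5+-5=-10, -5+-3=-8, -5+-2=-7, -5+2=-3, -5+5=0, -5+10=5, -5+12=7
a = -3: -3+-3=-6, -3+-2=-5, -3+2=-1, -3+5=2, -3+10=7, -3+12=9
a = -2: -2+-2=-4, -2+2=0, -2+5=3, -2+10=8, -2+12=10
a = 2: 2+2=4, 2+5=7, 2+10=12, 2+12=14
a = 5: 5+5=10, 5+10=15, 5+12=17
a = 10: 10+10=20, 10+12=22
a = 12: 12+12=24
Distinct sums: {-10, -8, -7, -6, -5, -4, -3, -1, 0, 2, 3, 4, 5, 7, 8, 9, 10, 12, 14, 15, 17, 20, 22, 24}
|A + A| = 24

|A + A| = 24


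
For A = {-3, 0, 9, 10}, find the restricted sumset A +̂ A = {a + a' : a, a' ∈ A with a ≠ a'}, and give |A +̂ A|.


Restricted sumset: A +̂ A = {a + a' : a ∈ A, a' ∈ A, a ≠ a'}.
Equivalently, take A + A and drop any sum 2a that is achievable ONLY as a + a for a ∈ A (i.e. sums representable only with equal summands).
Enumerate pairs (a, a') with a < a' (symmetric, so each unordered pair gives one sum; this covers all a ≠ a'):
  -3 + 0 = -3
  -3 + 9 = 6
  -3 + 10 = 7
  0 + 9 = 9
  0 + 10 = 10
  9 + 10 = 19
Collected distinct sums: {-3, 6, 7, 9, 10, 19}
|A +̂ A| = 6
(Reference bound: |A +̂ A| ≥ 2|A| - 3 for |A| ≥ 2, with |A| = 4 giving ≥ 5.)

|A +̂ A| = 6


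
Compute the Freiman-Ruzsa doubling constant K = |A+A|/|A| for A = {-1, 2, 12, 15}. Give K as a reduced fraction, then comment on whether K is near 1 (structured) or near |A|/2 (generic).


|A| = 4.
Compute A + A by enumerating all 16 pairs.
A + A = {-2, 1, 4, 11, 14, 17, 24, 27, 30}, so |A + A| = 9.
K = |A + A| / |A| = 9/4 (already in lowest terms) ≈ 2.2500.
Reference: AP of size 4 gives K = 7/4 ≈ 1.7500; a fully generic set of size 4 gives K ≈ 2.5000.

|A| = 4, |A + A| = 9, K = 9/4.


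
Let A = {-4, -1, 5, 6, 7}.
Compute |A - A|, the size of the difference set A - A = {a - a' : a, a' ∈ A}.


A - A = {a - a' : a, a' ∈ A}; |A| = 5.
Bounds: 2|A|-1 ≤ |A - A| ≤ |A|² - |A| + 1, i.e. 9 ≤ |A - A| ≤ 21.
Note: 0 ∈ A - A always (from a - a). The set is symmetric: if d ∈ A - A then -d ∈ A - A.
Enumerate nonzero differences d = a - a' with a > a' (then include -d):
Positive differences: {1, 2, 3, 6, 7, 8, 9, 10, 11}
Full difference set: {0} ∪ (positive diffs) ∪ (negative diffs).
|A - A| = 1 + 2·9 = 19 (matches direct enumeration: 19).

|A - A| = 19


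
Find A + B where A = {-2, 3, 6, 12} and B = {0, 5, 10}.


A + B = {a + b : a ∈ A, b ∈ B}.
Enumerate all |A|·|B| = 4·3 = 12 pairs (a, b) and collect distinct sums.
a = -2: -2+0=-2, -2+5=3, -2+10=8
a = 3: 3+0=3, 3+5=8, 3+10=13
a = 6: 6+0=6, 6+5=11, 6+10=16
a = 12: 12+0=12, 12+5=17, 12+10=22
Collecting distinct sums: A + B = {-2, 3, 6, 8, 11, 12, 13, 16, 17, 22}
|A + B| = 10

A + B = {-2, 3, 6, 8, 11, 12, 13, 16, 17, 22}


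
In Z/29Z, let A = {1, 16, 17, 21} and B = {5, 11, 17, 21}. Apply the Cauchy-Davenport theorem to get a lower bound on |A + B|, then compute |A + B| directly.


Cauchy-Davenport: |A + B| ≥ min(p, |A| + |B| - 1) for A, B nonempty in Z/pZ.
|A| = 4, |B| = 4, p = 29.
CD lower bound = min(29, 4 + 4 - 1) = min(29, 7) = 7.
Compute A + B mod 29 directly:
a = 1: 1+5=6, 1+11=12, 1+17=18, 1+21=22
a = 16: 16+5=21, 16+11=27, 16+17=4, 16+21=8
a = 17: 17+5=22, 17+11=28, 17+17=5, 17+21=9
a = 21: 21+5=26, 21+11=3, 21+17=9, 21+21=13
A + B = {3, 4, 5, 6, 8, 9, 12, 13, 18, 21, 22, 26, 27, 28}, so |A + B| = 14.
Verify: 14 ≥ 7? Yes ✓.

CD lower bound = 7, actual |A + B| = 14.


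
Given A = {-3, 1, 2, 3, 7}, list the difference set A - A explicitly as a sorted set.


A - A = {a - a' : a, a' ∈ A}.
Compute a - a' for each ordered pair (a, a'):
a = -3: -3--3=0, -3-1=-4, -3-2=-5, -3-3=-6, -3-7=-10
a = 1: 1--3=4, 1-1=0, 1-2=-1, 1-3=-2, 1-7=-6
a = 2: 2--3=5, 2-1=1, 2-2=0, 2-3=-1, 2-7=-5
a = 3: 3--3=6, 3-1=2, 3-2=1, 3-3=0, 3-7=-4
a = 7: 7--3=10, 7-1=6, 7-2=5, 7-3=4, 7-7=0
Collecting distinct values (and noting 0 appears from a-a):
A - A = {-10, -6, -5, -4, -2, -1, 0, 1, 2, 4, 5, 6, 10}
|A - A| = 13

A - A = {-10, -6, -5, -4, -2, -1, 0, 1, 2, 4, 5, 6, 10}


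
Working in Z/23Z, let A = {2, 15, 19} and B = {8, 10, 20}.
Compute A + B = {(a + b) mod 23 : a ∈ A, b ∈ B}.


Work in Z/23Z: reduce every sum a + b modulo 23.
Enumerate all 9 pairs:
a = 2: 2+8=10, 2+10=12, 2+20=22
a = 15: 15+8=0, 15+10=2, 15+20=12
a = 19: 19+8=4, 19+10=6, 19+20=16
Distinct residues collected: {0, 2, 4, 6, 10, 12, 16, 22}
|A + B| = 8 (out of 23 total residues).

A + B = {0, 2, 4, 6, 10, 12, 16, 22}


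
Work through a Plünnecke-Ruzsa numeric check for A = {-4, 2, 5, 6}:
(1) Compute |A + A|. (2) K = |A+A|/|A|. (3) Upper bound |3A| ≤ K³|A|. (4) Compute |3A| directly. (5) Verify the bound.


|A| = 4.
Step 1: Compute A + A by enumerating all 16 pairs.
A + A = {-8, -2, 1, 2, 4, 7, 8, 10, 11, 12}, so |A + A| = 10.
Step 2: Doubling constant K = |A + A|/|A| = 10/4 = 10/4 ≈ 2.5000.
Step 3: Plünnecke-Ruzsa gives |3A| ≤ K³·|A| = (2.5000)³ · 4 ≈ 62.5000.
Step 4: Compute 3A = A + A + A directly by enumerating all triples (a,b,c) ∈ A³; |3A| = 19.
Step 5: Check 19 ≤ 62.5000? Yes ✓.

K = 10/4, Plünnecke-Ruzsa bound K³|A| ≈ 62.5000, |3A| = 19, inequality holds.


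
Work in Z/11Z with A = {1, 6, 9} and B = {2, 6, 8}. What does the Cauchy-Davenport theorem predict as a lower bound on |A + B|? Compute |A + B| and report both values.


Cauchy-Davenport: |A + B| ≥ min(p, |A| + |B| - 1) for A, B nonempty in Z/pZ.
|A| = 3, |B| = 3, p = 11.
CD lower bound = min(11, 3 + 3 - 1) = min(11, 5) = 5.
Compute A + B mod 11 directly:
a = 1: 1+2=3, 1+6=7, 1+8=9
a = 6: 6+2=8, 6+6=1, 6+8=3
a = 9: 9+2=0, 9+6=4, 9+8=6
A + B = {0, 1, 3, 4, 6, 7, 8, 9}, so |A + B| = 8.
Verify: 8 ≥ 5? Yes ✓.

CD lower bound = 5, actual |A + B| = 8.


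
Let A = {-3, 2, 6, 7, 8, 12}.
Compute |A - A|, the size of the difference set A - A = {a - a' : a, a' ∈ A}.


A - A = {a - a' : a, a' ∈ A}; |A| = 6.
Bounds: 2|A|-1 ≤ |A - A| ≤ |A|² - |A| + 1, i.e. 11 ≤ |A - A| ≤ 31.
Note: 0 ∈ A - A always (from a - a). The set is symmetric: if d ∈ A - A then -d ∈ A - A.
Enumerate nonzero differences d = a - a' with a > a' (then include -d):
Positive differences: {1, 2, 4, 5, 6, 9, 10, 11, 15}
Full difference set: {0} ∪ (positive diffs) ∪ (negative diffs).
|A - A| = 1 + 2·9 = 19 (matches direct enumeration: 19).

|A - A| = 19


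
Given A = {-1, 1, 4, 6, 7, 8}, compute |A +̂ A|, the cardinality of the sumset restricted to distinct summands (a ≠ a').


Restricted sumset: A +̂ A = {a + a' : a ∈ A, a' ∈ A, a ≠ a'}.
Equivalently, take A + A and drop any sum 2a that is achievable ONLY as a + a for a ∈ A (i.e. sums representable only with equal summands).
Enumerate pairs (a, a') with a < a' (symmetric, so each unordered pair gives one sum; this covers all a ≠ a'):
  -1 + 1 = 0
  -1 + 4 = 3
  -1 + 6 = 5
  -1 + 7 = 6
  -1 + 8 = 7
  1 + 4 = 5
  1 + 6 = 7
  1 + 7 = 8
  1 + 8 = 9
  4 + 6 = 10
  4 + 7 = 11
  4 + 8 = 12
  6 + 7 = 13
  6 + 8 = 14
  7 + 8 = 15
Collected distinct sums: {0, 3, 5, 6, 7, 8, 9, 10, 11, 12, 13, 14, 15}
|A +̂ A| = 13
(Reference bound: |A +̂ A| ≥ 2|A| - 3 for |A| ≥ 2, with |A| = 6 giving ≥ 9.)

|A +̂ A| = 13


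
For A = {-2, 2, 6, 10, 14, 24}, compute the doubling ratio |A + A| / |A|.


|A| = 6.
Compute A + A by enumerating all 36 pairs.
A + A = {-4, 0, 4, 8, 12, 16, 20, 22, 24, 26, 28, 30, 34, 38, 48}, so |A + A| = 15.
K = |A + A| / |A| = 15/6 = 5/2 ≈ 2.5000.
Reference: AP of size 6 gives K = 11/6 ≈ 1.8333; a fully generic set of size 6 gives K ≈ 3.5000.

|A| = 6, |A + A| = 15, K = 15/6 = 5/2.


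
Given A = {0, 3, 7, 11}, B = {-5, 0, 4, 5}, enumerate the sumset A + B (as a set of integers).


A + B = {a + b : a ∈ A, b ∈ B}.
Enumerate all |A|·|B| = 4·4 = 16 pairs (a, b) and collect distinct sums.
a = 0: 0+-5=-5, 0+0=0, 0+4=4, 0+5=5
a = 3: 3+-5=-2, 3+0=3, 3+4=7, 3+5=8
a = 7: 7+-5=2, 7+0=7, 7+4=11, 7+5=12
a = 11: 11+-5=6, 11+0=11, 11+4=15, 11+5=16
Collecting distinct sums: A + B = {-5, -2, 0, 2, 3, 4, 5, 6, 7, 8, 11, 12, 15, 16}
|A + B| = 14

A + B = {-5, -2, 0, 2, 3, 4, 5, 6, 7, 8, 11, 12, 15, 16}


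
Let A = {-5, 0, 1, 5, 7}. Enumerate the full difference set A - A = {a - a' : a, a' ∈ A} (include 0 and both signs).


A - A = {a - a' : a, a' ∈ A}.
Compute a - a' for each ordered pair (a, a'):
a = -5: -5--5=0, -5-0=-5, -5-1=-6, -5-5=-10, -5-7=-12
a = 0: 0--5=5, 0-0=0, 0-1=-1, 0-5=-5, 0-7=-7
a = 1: 1--5=6, 1-0=1, 1-1=0, 1-5=-4, 1-7=-6
a = 5: 5--5=10, 5-0=5, 5-1=4, 5-5=0, 5-7=-2
a = 7: 7--5=12, 7-0=7, 7-1=6, 7-5=2, 7-7=0
Collecting distinct values (and noting 0 appears from a-a):
A - A = {-12, -10, -7, -6, -5, -4, -2, -1, 0, 1, 2, 4, 5, 6, 7, 10, 12}
|A - A| = 17

A - A = {-12, -10, -7, -6, -5, -4, -2, -1, 0, 1, 2, 4, 5, 6, 7, 10, 12}


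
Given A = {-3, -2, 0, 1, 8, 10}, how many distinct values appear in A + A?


A + A = {a + a' : a, a' ∈ A}; |A| = 6.
General bounds: 2|A| - 1 ≤ |A + A| ≤ |A|(|A|+1)/2, i.e. 11 ≤ |A + A| ≤ 21.
Lower bound 2|A|-1 is attained iff A is an arithmetic progression.
Enumerate sums a + a' for a ≤ a' (symmetric, so this suffices):
a = -3: -3+-3=-6, -3+-2=-5, -3+0=-3, -3+1=-2, -3+8=5, -3+10=7
a = -2: -2+-2=-4, -2+0=-2, -2+1=-1, -2+8=6, -2+10=8
a = 0: 0+0=0, 0+1=1, 0+8=8, 0+10=10
a = 1: 1+1=2, 1+8=9, 1+10=11
a = 8: 8+8=16, 8+10=18
a = 10: 10+10=20
Distinct sums: {-6, -5, -4, -3, -2, -1, 0, 1, 2, 5, 6, 7, 8, 9, 10, 11, 16, 18, 20}
|A + A| = 19

|A + A| = 19


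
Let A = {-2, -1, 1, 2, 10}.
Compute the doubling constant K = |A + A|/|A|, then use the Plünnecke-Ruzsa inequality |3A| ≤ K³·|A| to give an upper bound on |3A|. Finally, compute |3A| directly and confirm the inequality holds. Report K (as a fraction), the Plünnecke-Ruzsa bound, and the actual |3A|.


|A| = 5.
Step 1: Compute A + A by enumerating all 25 pairs.
A + A = {-4, -3, -2, -1, 0, 1, 2, 3, 4, 8, 9, 11, 12, 20}, so |A + A| = 14.
Step 2: Doubling constant K = |A + A|/|A| = 14/5 = 14/5 ≈ 2.8000.
Step 3: Plünnecke-Ruzsa gives |3A| ≤ K³·|A| = (2.8000)³ · 5 ≈ 109.7600.
Step 4: Compute 3A = A + A + A directly by enumerating all triples (a,b,c) ∈ A³; |3A| = 26.
Step 5: Check 26 ≤ 109.7600? Yes ✓.

K = 14/5, Plünnecke-Ruzsa bound K³|A| ≈ 109.7600, |3A| = 26, inequality holds.


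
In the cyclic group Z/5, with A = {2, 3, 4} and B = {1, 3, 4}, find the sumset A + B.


Work in Z/5Z: reduce every sum a + b modulo 5.
Enumerate all 9 pairs:
a = 2: 2+1=3, 2+3=0, 2+4=1
a = 3: 3+1=4, 3+3=1, 3+4=2
a = 4: 4+1=0, 4+3=2, 4+4=3
Distinct residues collected: {0, 1, 2, 3, 4}
|A + B| = 5 (out of 5 total residues).

A + B = {0, 1, 2, 3, 4}


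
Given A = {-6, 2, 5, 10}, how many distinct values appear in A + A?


A + A = {a + a' : a, a' ∈ A}; |A| = 4.
General bounds: 2|A| - 1 ≤ |A + A| ≤ |A|(|A|+1)/2, i.e. 7 ≤ |A + A| ≤ 10.
Lower bound 2|A|-1 is attained iff A is an arithmetic progression.
Enumerate sums a + a' for a ≤ a' (symmetric, so this suffices):
a = -6: -6+-6=-12, -6+2=-4, -6+5=-1, -6+10=4
a = 2: 2+2=4, 2+5=7, 2+10=12
a = 5: 5+5=10, 5+10=15
a = 10: 10+10=20
Distinct sums: {-12, -4, -1, 4, 7, 10, 12, 15, 20}
|A + A| = 9

|A + A| = 9


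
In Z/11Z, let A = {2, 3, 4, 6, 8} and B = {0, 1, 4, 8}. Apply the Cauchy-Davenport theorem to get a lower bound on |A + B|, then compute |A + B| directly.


Cauchy-Davenport: |A + B| ≥ min(p, |A| + |B| - 1) for A, B nonempty in Z/pZ.
|A| = 5, |B| = 4, p = 11.
CD lower bound = min(11, 5 + 4 - 1) = min(11, 8) = 8.
Compute A + B mod 11 directly:
a = 2: 2+0=2, 2+1=3, 2+4=6, 2+8=10
a = 3: 3+0=3, 3+1=4, 3+4=7, 3+8=0
a = 4: 4+0=4, 4+1=5, 4+4=8, 4+8=1
a = 6: 6+0=6, 6+1=7, 6+4=10, 6+8=3
a = 8: 8+0=8, 8+1=9, 8+4=1, 8+8=5
A + B = {0, 1, 2, 3, 4, 5, 6, 7, 8, 9, 10}, so |A + B| = 11.
Verify: 11 ≥ 8? Yes ✓.

CD lower bound = 8, actual |A + B| = 11.


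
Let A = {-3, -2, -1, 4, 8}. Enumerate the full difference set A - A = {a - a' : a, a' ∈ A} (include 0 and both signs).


A - A = {a - a' : a, a' ∈ A}.
Compute a - a' for each ordered pair (a, a'):
a = -3: -3--3=0, -3--2=-1, -3--1=-2, -3-4=-7, -3-8=-11
a = -2: -2--3=1, -2--2=0, -2--1=-1, -2-4=-6, -2-8=-10
a = -1: -1--3=2, -1--2=1, -1--1=0, -1-4=-5, -1-8=-9
a = 4: 4--3=7, 4--2=6, 4--1=5, 4-4=0, 4-8=-4
a = 8: 8--3=11, 8--2=10, 8--1=9, 8-4=4, 8-8=0
Collecting distinct values (and noting 0 appears from a-a):
A - A = {-11, -10, -9, -7, -6, -5, -4, -2, -1, 0, 1, 2, 4, 5, 6, 7, 9, 10, 11}
|A - A| = 19

A - A = {-11, -10, -9, -7, -6, -5, -4, -2, -1, 0, 1, 2, 4, 5, 6, 7, 9, 10, 11}


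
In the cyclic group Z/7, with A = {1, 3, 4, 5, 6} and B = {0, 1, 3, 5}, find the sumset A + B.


Work in Z/7Z: reduce every sum a + b modulo 7.
Enumerate all 20 pairs:
a = 1: 1+0=1, 1+1=2, 1+3=4, 1+5=6
a = 3: 3+0=3, 3+1=4, 3+3=6, 3+5=1
a = 4: 4+0=4, 4+1=5, 4+3=0, 4+5=2
a = 5: 5+0=5, 5+1=6, 5+3=1, 5+5=3
a = 6: 6+0=6, 6+1=0, 6+3=2, 6+5=4
Distinct residues collected: {0, 1, 2, 3, 4, 5, 6}
|A + B| = 7 (out of 7 total residues).

A + B = {0, 1, 2, 3, 4, 5, 6}


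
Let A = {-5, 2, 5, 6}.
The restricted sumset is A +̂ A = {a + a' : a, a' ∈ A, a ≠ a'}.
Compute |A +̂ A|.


Restricted sumset: A +̂ A = {a + a' : a ∈ A, a' ∈ A, a ≠ a'}.
Equivalently, take A + A and drop any sum 2a that is achievable ONLY as a + a for a ∈ A (i.e. sums representable only with equal summands).
Enumerate pairs (a, a') with a < a' (symmetric, so each unordered pair gives one sum; this covers all a ≠ a'):
  -5 + 2 = -3
  -5 + 5 = 0
  -5 + 6 = 1
  2 + 5 = 7
  2 + 6 = 8
  5 + 6 = 11
Collected distinct sums: {-3, 0, 1, 7, 8, 11}
|A +̂ A| = 6
(Reference bound: |A +̂ A| ≥ 2|A| - 3 for |A| ≥ 2, with |A| = 4 giving ≥ 5.)

|A +̂ A| = 6


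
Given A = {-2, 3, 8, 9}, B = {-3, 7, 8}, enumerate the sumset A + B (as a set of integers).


A + B = {a + b : a ∈ A, b ∈ B}.
Enumerate all |A|·|B| = 4·3 = 12 pairs (a, b) and collect distinct sums.
a = -2: -2+-3=-5, -2+7=5, -2+8=6
a = 3: 3+-3=0, 3+7=10, 3+8=11
a = 8: 8+-3=5, 8+7=15, 8+8=16
a = 9: 9+-3=6, 9+7=16, 9+8=17
Collecting distinct sums: A + B = {-5, 0, 5, 6, 10, 11, 15, 16, 17}
|A + B| = 9

A + B = {-5, 0, 5, 6, 10, 11, 15, 16, 17}


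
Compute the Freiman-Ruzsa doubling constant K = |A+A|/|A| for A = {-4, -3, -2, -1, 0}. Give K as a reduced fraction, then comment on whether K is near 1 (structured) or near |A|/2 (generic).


|A| = 5.
Compute A + A by enumerating all 25 pairs.
A + A = {-8, -7, -6, -5, -4, -3, -2, -1, 0}, so |A + A| = 9.
K = |A + A| / |A| = 9/5 (already in lowest terms) ≈ 1.8000.
Reference: AP of size 5 gives K = 9/5 ≈ 1.8000; a fully generic set of size 5 gives K ≈ 3.0000.

|A| = 5, |A + A| = 9, K = 9/5.


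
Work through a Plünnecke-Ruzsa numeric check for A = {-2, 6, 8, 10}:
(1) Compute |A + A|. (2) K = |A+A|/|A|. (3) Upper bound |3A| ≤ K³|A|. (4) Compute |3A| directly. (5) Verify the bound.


|A| = 4.
Step 1: Compute A + A by enumerating all 16 pairs.
A + A = {-4, 4, 6, 8, 12, 14, 16, 18, 20}, so |A + A| = 9.
Step 2: Doubling constant K = |A + A|/|A| = 9/4 = 9/4 ≈ 2.2500.
Step 3: Plünnecke-Ruzsa gives |3A| ≤ K³·|A| = (2.2500)³ · 4 ≈ 45.5625.
Step 4: Compute 3A = A + A + A directly by enumerating all triples (a,b,c) ∈ A³; |3A| = 15.
Step 5: Check 15 ≤ 45.5625? Yes ✓.

K = 9/4, Plünnecke-Ruzsa bound K³|A| ≈ 45.5625, |3A| = 15, inequality holds.


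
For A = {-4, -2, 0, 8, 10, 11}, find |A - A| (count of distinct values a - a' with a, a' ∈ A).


A - A = {a - a' : a, a' ∈ A}; |A| = 6.
Bounds: 2|A|-1 ≤ |A - A| ≤ |A|² - |A| + 1, i.e. 11 ≤ |A - A| ≤ 31.
Note: 0 ∈ A - A always (from a - a). The set is symmetric: if d ∈ A - A then -d ∈ A - A.
Enumerate nonzero differences d = a - a' with a > a' (then include -d):
Positive differences: {1, 2, 3, 4, 8, 10, 11, 12, 13, 14, 15}
Full difference set: {0} ∪ (positive diffs) ∪ (negative diffs).
|A - A| = 1 + 2·11 = 23 (matches direct enumeration: 23).

|A - A| = 23


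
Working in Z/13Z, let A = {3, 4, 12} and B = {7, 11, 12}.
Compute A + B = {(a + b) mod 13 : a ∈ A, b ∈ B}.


Work in Z/13Z: reduce every sum a + b modulo 13.
Enumerate all 9 pairs:
a = 3: 3+7=10, 3+11=1, 3+12=2
a = 4: 4+7=11, 4+11=2, 4+12=3
a = 12: 12+7=6, 12+11=10, 12+12=11
Distinct residues collected: {1, 2, 3, 6, 10, 11}
|A + B| = 6 (out of 13 total residues).

A + B = {1, 2, 3, 6, 10, 11}


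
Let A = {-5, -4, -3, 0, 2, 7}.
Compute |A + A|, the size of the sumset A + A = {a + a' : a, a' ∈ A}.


A + A = {a + a' : a, a' ∈ A}; |A| = 6.
General bounds: 2|A| - 1 ≤ |A + A| ≤ |A|(|A|+1)/2, i.e. 11 ≤ |A + A| ≤ 21.
Lower bound 2|A|-1 is attained iff A is an arithmetic progression.
Enumerate sums a + a' for a ≤ a' (symmetric, so this suffices):
a = -5: -5+-5=-10, -5+-4=-9, -5+-3=-8, -5+0=-5, -5+2=-3, -5+7=2
a = -4: -4+-4=-8, -4+-3=-7, -4+0=-4, -4+2=-2, -4+7=3
a = -3: -3+-3=-6, -3+0=-3, -3+2=-1, -3+7=4
a = 0: 0+0=0, 0+2=2, 0+7=7
a = 2: 2+2=4, 2+7=9
a = 7: 7+7=14
Distinct sums: {-10, -9, -8, -7, -6, -5, -4, -3, -2, -1, 0, 2, 3, 4, 7, 9, 14}
|A + A| = 17

|A + A| = 17


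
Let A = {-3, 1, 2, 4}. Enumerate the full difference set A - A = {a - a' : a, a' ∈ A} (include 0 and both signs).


A - A = {a - a' : a, a' ∈ A}.
Compute a - a' for each ordered pair (a, a'):
a = -3: -3--3=0, -3-1=-4, -3-2=-5, -3-4=-7
a = 1: 1--3=4, 1-1=0, 1-2=-1, 1-4=-3
a = 2: 2--3=5, 2-1=1, 2-2=0, 2-4=-2
a = 4: 4--3=7, 4-1=3, 4-2=2, 4-4=0
Collecting distinct values (and noting 0 appears from a-a):
A - A = {-7, -5, -4, -3, -2, -1, 0, 1, 2, 3, 4, 5, 7}
|A - A| = 13

A - A = {-7, -5, -4, -3, -2, -1, 0, 1, 2, 3, 4, 5, 7}


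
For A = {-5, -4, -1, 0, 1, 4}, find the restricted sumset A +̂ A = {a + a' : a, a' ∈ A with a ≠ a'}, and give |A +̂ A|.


Restricted sumset: A +̂ A = {a + a' : a ∈ A, a' ∈ A, a ≠ a'}.
Equivalently, take A + A and drop any sum 2a that is achievable ONLY as a + a for a ∈ A (i.e. sums representable only with equal summands).
Enumerate pairs (a, a') with a < a' (symmetric, so each unordered pair gives one sum; this covers all a ≠ a'):
  -5 + -4 = -9
  -5 + -1 = -6
  -5 + 0 = -5
  -5 + 1 = -4
  -5 + 4 = -1
  -4 + -1 = -5
  -4 + 0 = -4
  -4 + 1 = -3
  -4 + 4 = 0
  -1 + 0 = -1
  -1 + 1 = 0
  -1 + 4 = 3
  0 + 1 = 1
  0 + 4 = 4
  1 + 4 = 5
Collected distinct sums: {-9, -6, -5, -4, -3, -1, 0, 1, 3, 4, 5}
|A +̂ A| = 11
(Reference bound: |A +̂ A| ≥ 2|A| - 3 for |A| ≥ 2, with |A| = 6 giving ≥ 9.)

|A +̂ A| = 11


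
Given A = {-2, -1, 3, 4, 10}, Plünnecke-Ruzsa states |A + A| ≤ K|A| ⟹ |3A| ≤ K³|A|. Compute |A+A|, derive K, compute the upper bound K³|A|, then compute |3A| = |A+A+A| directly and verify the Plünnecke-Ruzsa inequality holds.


|A| = 5.
Step 1: Compute A + A by enumerating all 25 pairs.
A + A = {-4, -3, -2, 1, 2, 3, 6, 7, 8, 9, 13, 14, 20}, so |A + A| = 13.
Step 2: Doubling constant K = |A + A|/|A| = 13/5 = 13/5 ≈ 2.6000.
Step 3: Plünnecke-Ruzsa gives |3A| ≤ K³·|A| = (2.6000)³ · 5 ≈ 87.8800.
Step 4: Compute 3A = A + A + A directly by enumerating all triples (a,b,c) ∈ A³; |3A| = 25.
Step 5: Check 25 ≤ 87.8800? Yes ✓.

K = 13/5, Plünnecke-Ruzsa bound K³|A| ≈ 87.8800, |3A| = 25, inequality holds.


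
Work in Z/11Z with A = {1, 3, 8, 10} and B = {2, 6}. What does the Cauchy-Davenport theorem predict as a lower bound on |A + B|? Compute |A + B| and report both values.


Cauchy-Davenport: |A + B| ≥ min(p, |A| + |B| - 1) for A, B nonempty in Z/pZ.
|A| = 4, |B| = 2, p = 11.
CD lower bound = min(11, 4 + 2 - 1) = min(11, 5) = 5.
Compute A + B mod 11 directly:
a = 1: 1+2=3, 1+6=7
a = 3: 3+2=5, 3+6=9
a = 8: 8+2=10, 8+6=3
a = 10: 10+2=1, 10+6=5
A + B = {1, 3, 5, 7, 9, 10}, so |A + B| = 6.
Verify: 6 ≥ 5? Yes ✓.

CD lower bound = 5, actual |A + B| = 6.


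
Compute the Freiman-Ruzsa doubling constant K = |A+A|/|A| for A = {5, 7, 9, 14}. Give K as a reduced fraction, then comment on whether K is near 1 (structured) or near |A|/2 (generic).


|A| = 4.
Compute A + A by enumerating all 16 pairs.
A + A = {10, 12, 14, 16, 18, 19, 21, 23, 28}, so |A + A| = 9.
K = |A + A| / |A| = 9/4 (already in lowest terms) ≈ 2.2500.
Reference: AP of size 4 gives K = 7/4 ≈ 1.7500; a fully generic set of size 4 gives K ≈ 2.5000.

|A| = 4, |A + A| = 9, K = 9/4.


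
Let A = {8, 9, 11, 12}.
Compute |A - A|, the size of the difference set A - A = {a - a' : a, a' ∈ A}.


A - A = {a - a' : a, a' ∈ A}; |A| = 4.
Bounds: 2|A|-1 ≤ |A - A| ≤ |A|² - |A| + 1, i.e. 7 ≤ |A - A| ≤ 13.
Note: 0 ∈ A - A always (from a - a). The set is symmetric: if d ∈ A - A then -d ∈ A - A.
Enumerate nonzero differences d = a - a' with a > a' (then include -d):
Positive differences: {1, 2, 3, 4}
Full difference set: {0} ∪ (positive diffs) ∪ (negative diffs).
|A - A| = 1 + 2·4 = 9 (matches direct enumeration: 9).

|A - A| = 9


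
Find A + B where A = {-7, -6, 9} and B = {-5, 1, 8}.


A + B = {a + b : a ∈ A, b ∈ B}.
Enumerate all |A|·|B| = 3·3 = 9 pairs (a, b) and collect distinct sums.
a = -7: -7+-5=-12, -7+1=-6, -7+8=1
a = -6: -6+-5=-11, -6+1=-5, -6+8=2
a = 9: 9+-5=4, 9+1=10, 9+8=17
Collecting distinct sums: A + B = {-12, -11, -6, -5, 1, 2, 4, 10, 17}
|A + B| = 9

A + B = {-12, -11, -6, -5, 1, 2, 4, 10, 17}


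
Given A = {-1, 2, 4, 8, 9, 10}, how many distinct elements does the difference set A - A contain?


A - A = {a - a' : a, a' ∈ A}; |A| = 6.
Bounds: 2|A|-1 ≤ |A - A| ≤ |A|² - |A| + 1, i.e. 11 ≤ |A - A| ≤ 31.
Note: 0 ∈ A - A always (from a - a). The set is symmetric: if d ∈ A - A then -d ∈ A - A.
Enumerate nonzero differences d = a - a' with a > a' (then include -d):
Positive differences: {1, 2, 3, 4, 5, 6, 7, 8, 9, 10, 11}
Full difference set: {0} ∪ (positive diffs) ∪ (negative diffs).
|A - A| = 1 + 2·11 = 23 (matches direct enumeration: 23).

|A - A| = 23


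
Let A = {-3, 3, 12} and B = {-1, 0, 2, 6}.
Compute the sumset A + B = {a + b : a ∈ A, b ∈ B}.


A + B = {a + b : a ∈ A, b ∈ B}.
Enumerate all |A|·|B| = 3·4 = 12 pairs (a, b) and collect distinct sums.
a = -3: -3+-1=-4, -3+0=-3, -3+2=-1, -3+6=3
a = 3: 3+-1=2, 3+0=3, 3+2=5, 3+6=9
a = 12: 12+-1=11, 12+0=12, 12+2=14, 12+6=18
Collecting distinct sums: A + B = {-4, -3, -1, 2, 3, 5, 9, 11, 12, 14, 18}
|A + B| = 11

A + B = {-4, -3, -1, 2, 3, 5, 9, 11, 12, 14, 18}


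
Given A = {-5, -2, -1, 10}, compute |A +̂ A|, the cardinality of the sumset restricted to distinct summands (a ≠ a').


Restricted sumset: A +̂ A = {a + a' : a ∈ A, a' ∈ A, a ≠ a'}.
Equivalently, take A + A and drop any sum 2a that is achievable ONLY as a + a for a ∈ A (i.e. sums representable only with equal summands).
Enumerate pairs (a, a') with a < a' (symmetric, so each unordered pair gives one sum; this covers all a ≠ a'):
  -5 + -2 = -7
  -5 + -1 = -6
  -5 + 10 = 5
  -2 + -1 = -3
  -2 + 10 = 8
  -1 + 10 = 9
Collected distinct sums: {-7, -6, -3, 5, 8, 9}
|A +̂ A| = 6
(Reference bound: |A +̂ A| ≥ 2|A| - 3 for |A| ≥ 2, with |A| = 4 giving ≥ 5.)

|A +̂ A| = 6


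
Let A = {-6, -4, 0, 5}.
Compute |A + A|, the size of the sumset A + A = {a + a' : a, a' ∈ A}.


A + A = {a + a' : a, a' ∈ A}; |A| = 4.
General bounds: 2|A| - 1 ≤ |A + A| ≤ |A|(|A|+1)/2, i.e. 7 ≤ |A + A| ≤ 10.
Lower bound 2|A|-1 is attained iff A is an arithmetic progression.
Enumerate sums a + a' for a ≤ a' (symmetric, so this suffices):
a = -6: -6+-6=-12, -6+-4=-10, -6+0=-6, -6+5=-1
a = -4: -4+-4=-8, -4+0=-4, -4+5=1
a = 0: 0+0=0, 0+5=5
a = 5: 5+5=10
Distinct sums: {-12, -10, -8, -6, -4, -1, 0, 1, 5, 10}
|A + A| = 10

|A + A| = 10


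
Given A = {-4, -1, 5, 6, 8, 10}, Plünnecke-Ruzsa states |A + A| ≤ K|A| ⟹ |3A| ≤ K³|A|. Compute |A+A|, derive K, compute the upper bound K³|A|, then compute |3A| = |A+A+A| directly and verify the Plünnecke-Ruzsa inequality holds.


|A| = 6.
Step 1: Compute A + A by enumerating all 36 pairs.
A + A = {-8, -5, -2, 1, 2, 4, 5, 6, 7, 9, 10, 11, 12, 13, 14, 15, 16, 18, 20}, so |A + A| = 19.
Step 2: Doubling constant K = |A + A|/|A| = 19/6 = 19/6 ≈ 3.1667.
Step 3: Plünnecke-Ruzsa gives |3A| ≤ K³·|A| = (3.1667)³ · 6 ≈ 190.5278.
Step 4: Compute 3A = A + A + A directly by enumerating all triples (a,b,c) ∈ A³; |3A| = 34.
Step 5: Check 34 ≤ 190.5278? Yes ✓.

K = 19/6, Plünnecke-Ruzsa bound K³|A| ≈ 190.5278, |3A| = 34, inequality holds.


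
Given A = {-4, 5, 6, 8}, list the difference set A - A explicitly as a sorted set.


A - A = {a - a' : a, a' ∈ A}.
Compute a - a' for each ordered pair (a, a'):
a = -4: -4--4=0, -4-5=-9, -4-6=-10, -4-8=-12
a = 5: 5--4=9, 5-5=0, 5-6=-1, 5-8=-3
a = 6: 6--4=10, 6-5=1, 6-6=0, 6-8=-2
a = 8: 8--4=12, 8-5=3, 8-6=2, 8-8=0
Collecting distinct values (and noting 0 appears from a-a):
A - A = {-12, -10, -9, -3, -2, -1, 0, 1, 2, 3, 9, 10, 12}
|A - A| = 13

A - A = {-12, -10, -9, -3, -2, -1, 0, 1, 2, 3, 9, 10, 12}
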